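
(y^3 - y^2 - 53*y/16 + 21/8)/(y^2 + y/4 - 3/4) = (4*y^2 - y - 14)/(4*(y + 1))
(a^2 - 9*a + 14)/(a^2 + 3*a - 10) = (a - 7)/(a + 5)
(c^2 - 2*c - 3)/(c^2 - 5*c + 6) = (c + 1)/(c - 2)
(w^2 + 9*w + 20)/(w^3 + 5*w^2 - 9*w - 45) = (w + 4)/(w^2 - 9)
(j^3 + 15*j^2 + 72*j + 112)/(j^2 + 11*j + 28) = j + 4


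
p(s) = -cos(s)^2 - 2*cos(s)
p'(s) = 2*sin(s)*cos(s) + 2*sin(s)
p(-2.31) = 0.89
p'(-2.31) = -0.48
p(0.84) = -1.78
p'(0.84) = 2.48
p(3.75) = 0.97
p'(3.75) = -0.21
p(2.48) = 0.96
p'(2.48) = 0.26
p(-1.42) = -0.32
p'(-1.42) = -2.27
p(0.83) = -1.81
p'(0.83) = 2.47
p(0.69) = -2.14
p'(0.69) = 2.25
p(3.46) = 1.00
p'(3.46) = -0.03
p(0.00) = -3.00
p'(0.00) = 0.00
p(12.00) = -2.40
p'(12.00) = -1.98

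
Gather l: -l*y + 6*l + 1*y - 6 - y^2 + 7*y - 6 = l*(6 - y) - y^2 + 8*y - 12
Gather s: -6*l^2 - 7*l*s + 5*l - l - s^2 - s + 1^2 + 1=-6*l^2 + 4*l - s^2 + s*(-7*l - 1) + 2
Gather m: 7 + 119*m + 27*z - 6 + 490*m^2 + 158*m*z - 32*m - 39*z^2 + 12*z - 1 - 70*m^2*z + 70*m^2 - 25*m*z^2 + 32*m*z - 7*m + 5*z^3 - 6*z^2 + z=m^2*(560 - 70*z) + m*(-25*z^2 + 190*z + 80) + 5*z^3 - 45*z^2 + 40*z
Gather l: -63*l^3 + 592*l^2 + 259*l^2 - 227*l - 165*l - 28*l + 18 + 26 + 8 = -63*l^3 + 851*l^2 - 420*l + 52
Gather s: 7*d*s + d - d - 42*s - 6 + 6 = s*(7*d - 42)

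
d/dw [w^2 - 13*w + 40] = 2*w - 13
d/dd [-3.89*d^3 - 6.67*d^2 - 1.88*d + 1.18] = -11.67*d^2 - 13.34*d - 1.88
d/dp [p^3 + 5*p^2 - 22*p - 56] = 3*p^2 + 10*p - 22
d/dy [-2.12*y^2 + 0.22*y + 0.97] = 0.22 - 4.24*y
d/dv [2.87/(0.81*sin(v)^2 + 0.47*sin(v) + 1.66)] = -(4.6494*sin(v) + 1.3489)*cos(v)/(0.81*sin(v)^2 + 0.47*sin(v) + 1.66)^2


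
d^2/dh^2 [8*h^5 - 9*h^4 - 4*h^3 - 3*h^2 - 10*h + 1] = 160*h^3 - 108*h^2 - 24*h - 6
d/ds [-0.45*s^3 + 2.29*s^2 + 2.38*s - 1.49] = -1.35*s^2 + 4.58*s + 2.38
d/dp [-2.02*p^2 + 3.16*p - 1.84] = 3.16 - 4.04*p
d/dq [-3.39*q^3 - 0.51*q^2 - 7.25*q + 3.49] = -10.17*q^2 - 1.02*q - 7.25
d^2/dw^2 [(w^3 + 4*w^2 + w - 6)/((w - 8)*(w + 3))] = 140/(w^3 - 24*w^2 + 192*w - 512)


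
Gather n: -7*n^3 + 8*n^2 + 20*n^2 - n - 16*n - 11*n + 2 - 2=-7*n^3 + 28*n^2 - 28*n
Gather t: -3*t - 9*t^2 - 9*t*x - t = -9*t^2 + t*(-9*x - 4)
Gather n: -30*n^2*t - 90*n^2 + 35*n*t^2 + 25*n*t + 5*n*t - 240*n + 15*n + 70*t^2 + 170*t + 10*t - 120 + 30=n^2*(-30*t - 90) + n*(35*t^2 + 30*t - 225) + 70*t^2 + 180*t - 90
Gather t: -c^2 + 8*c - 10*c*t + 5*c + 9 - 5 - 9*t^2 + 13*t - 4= -c^2 + 13*c - 9*t^2 + t*(13 - 10*c)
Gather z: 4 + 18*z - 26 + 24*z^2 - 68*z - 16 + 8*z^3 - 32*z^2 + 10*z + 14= 8*z^3 - 8*z^2 - 40*z - 24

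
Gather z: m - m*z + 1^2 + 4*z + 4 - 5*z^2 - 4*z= -m*z + m - 5*z^2 + 5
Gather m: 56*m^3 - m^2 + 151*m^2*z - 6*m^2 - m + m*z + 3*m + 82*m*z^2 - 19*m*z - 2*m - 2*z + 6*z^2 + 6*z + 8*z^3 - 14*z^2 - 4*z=56*m^3 + m^2*(151*z - 7) + m*(82*z^2 - 18*z) + 8*z^3 - 8*z^2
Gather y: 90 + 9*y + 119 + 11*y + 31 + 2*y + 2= 22*y + 242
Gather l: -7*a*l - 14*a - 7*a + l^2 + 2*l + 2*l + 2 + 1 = -21*a + l^2 + l*(4 - 7*a) + 3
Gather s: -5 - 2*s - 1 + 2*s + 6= 0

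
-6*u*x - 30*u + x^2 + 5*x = (-6*u + x)*(x + 5)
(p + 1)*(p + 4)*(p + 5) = p^3 + 10*p^2 + 29*p + 20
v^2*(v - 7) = v^3 - 7*v^2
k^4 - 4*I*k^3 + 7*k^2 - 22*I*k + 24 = (k - 4*I)*(k - 3*I)*(k + I)*(k + 2*I)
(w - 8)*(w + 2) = w^2 - 6*w - 16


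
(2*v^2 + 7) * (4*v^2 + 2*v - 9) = 8*v^4 + 4*v^3 + 10*v^2 + 14*v - 63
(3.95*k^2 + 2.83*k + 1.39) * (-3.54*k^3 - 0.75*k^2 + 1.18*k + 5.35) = -13.983*k^5 - 12.9807*k^4 - 2.3821*k^3 + 23.4294*k^2 + 16.7807*k + 7.4365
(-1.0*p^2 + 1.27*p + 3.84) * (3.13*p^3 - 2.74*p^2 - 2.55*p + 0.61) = -3.13*p^5 + 6.7151*p^4 + 11.0894*p^3 - 14.3701*p^2 - 9.0173*p + 2.3424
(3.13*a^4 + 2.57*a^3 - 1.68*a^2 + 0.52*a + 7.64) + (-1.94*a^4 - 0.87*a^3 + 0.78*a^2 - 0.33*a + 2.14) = 1.19*a^4 + 1.7*a^3 - 0.9*a^2 + 0.19*a + 9.78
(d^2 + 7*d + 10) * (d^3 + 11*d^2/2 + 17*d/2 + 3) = d^5 + 25*d^4/2 + 57*d^3 + 235*d^2/2 + 106*d + 30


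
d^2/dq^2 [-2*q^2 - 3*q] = -4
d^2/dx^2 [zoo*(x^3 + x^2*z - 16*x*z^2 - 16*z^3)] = zoo*(x + z)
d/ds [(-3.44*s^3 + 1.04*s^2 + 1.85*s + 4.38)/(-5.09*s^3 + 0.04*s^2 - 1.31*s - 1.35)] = (5.156*s^4 + 27.8458*s^3 + 79.3782*s^2 - 3.1584*s + 3.2403)/(25.9081*s^6 - 0.4072*s^5 + 13.3374*s^4 + 13.6382*s^3 + 1.6081*s^2 + 3.537*s + 1.8225)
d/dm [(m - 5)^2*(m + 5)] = (m - 5)*(3*m + 5)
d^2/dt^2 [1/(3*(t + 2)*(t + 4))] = 2*((t + 2)^2 + (t + 2)*(t + 4) + (t + 4)^2)/(3*(t + 2)^3*(t + 4)^3)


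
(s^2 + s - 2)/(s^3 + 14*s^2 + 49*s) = (s^2 + s - 2)/(s*(s^2 + 14*s + 49))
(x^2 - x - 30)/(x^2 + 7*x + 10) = (x - 6)/(x + 2)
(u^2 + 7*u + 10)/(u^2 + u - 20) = (u + 2)/(u - 4)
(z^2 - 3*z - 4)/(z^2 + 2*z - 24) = (z + 1)/(z + 6)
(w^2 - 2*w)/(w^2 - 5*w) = (w - 2)/(w - 5)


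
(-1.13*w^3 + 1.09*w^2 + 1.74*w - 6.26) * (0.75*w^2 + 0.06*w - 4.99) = -0.8475*w^5 + 0.7497*w^4 + 7.0091*w^3 - 10.0297*w^2 - 9.0582*w + 31.2374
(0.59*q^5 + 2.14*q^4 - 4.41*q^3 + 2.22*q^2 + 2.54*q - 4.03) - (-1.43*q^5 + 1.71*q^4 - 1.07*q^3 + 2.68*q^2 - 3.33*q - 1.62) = 2.02*q^5 + 0.43*q^4 - 3.34*q^3 - 0.46*q^2 + 5.87*q - 2.41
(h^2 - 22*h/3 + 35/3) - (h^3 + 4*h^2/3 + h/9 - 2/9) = -h^3 - h^2/3 - 67*h/9 + 107/9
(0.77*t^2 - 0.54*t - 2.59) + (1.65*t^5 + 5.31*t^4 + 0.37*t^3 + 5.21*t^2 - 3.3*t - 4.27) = 1.65*t^5 + 5.31*t^4 + 0.37*t^3 + 5.98*t^2 - 3.84*t - 6.86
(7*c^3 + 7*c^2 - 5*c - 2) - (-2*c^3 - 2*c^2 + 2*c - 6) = 9*c^3 + 9*c^2 - 7*c + 4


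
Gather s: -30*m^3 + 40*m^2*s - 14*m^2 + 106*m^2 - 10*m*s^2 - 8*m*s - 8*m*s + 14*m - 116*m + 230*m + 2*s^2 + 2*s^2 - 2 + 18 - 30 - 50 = -30*m^3 + 92*m^2 + 128*m + s^2*(4 - 10*m) + s*(40*m^2 - 16*m) - 64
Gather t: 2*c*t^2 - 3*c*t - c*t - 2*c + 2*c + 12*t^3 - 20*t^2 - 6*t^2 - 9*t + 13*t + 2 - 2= 12*t^3 + t^2*(2*c - 26) + t*(4 - 4*c)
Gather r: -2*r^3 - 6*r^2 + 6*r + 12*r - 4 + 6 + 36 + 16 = -2*r^3 - 6*r^2 + 18*r + 54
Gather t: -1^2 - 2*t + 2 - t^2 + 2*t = 1 - t^2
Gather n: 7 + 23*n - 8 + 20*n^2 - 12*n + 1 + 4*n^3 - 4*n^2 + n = 4*n^3 + 16*n^2 + 12*n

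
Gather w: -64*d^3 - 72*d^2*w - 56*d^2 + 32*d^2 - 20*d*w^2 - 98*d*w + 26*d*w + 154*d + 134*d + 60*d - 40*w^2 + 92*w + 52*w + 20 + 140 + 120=-64*d^3 - 24*d^2 + 348*d + w^2*(-20*d - 40) + w*(-72*d^2 - 72*d + 144) + 280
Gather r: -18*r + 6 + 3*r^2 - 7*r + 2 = 3*r^2 - 25*r + 8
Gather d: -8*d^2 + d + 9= -8*d^2 + d + 9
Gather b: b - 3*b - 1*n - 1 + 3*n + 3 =-2*b + 2*n + 2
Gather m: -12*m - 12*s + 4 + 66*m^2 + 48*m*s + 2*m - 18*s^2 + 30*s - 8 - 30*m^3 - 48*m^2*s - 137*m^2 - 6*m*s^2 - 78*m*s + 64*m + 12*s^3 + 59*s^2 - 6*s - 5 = -30*m^3 + m^2*(-48*s - 71) + m*(-6*s^2 - 30*s + 54) + 12*s^3 + 41*s^2 + 12*s - 9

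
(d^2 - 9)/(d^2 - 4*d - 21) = (d - 3)/(d - 7)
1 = 1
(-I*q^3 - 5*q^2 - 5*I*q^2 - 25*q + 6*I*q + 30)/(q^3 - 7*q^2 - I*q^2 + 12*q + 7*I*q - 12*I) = (-I*q^3 - 5*q^2*(1 + I) + q*(-25 + 6*I) + 30)/(q^3 - q^2*(7 + I) + q*(12 + 7*I) - 12*I)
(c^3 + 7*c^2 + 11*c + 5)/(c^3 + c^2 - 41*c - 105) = (c^2 + 2*c + 1)/(c^2 - 4*c - 21)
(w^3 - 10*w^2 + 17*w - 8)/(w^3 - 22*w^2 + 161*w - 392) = (w^2 - 2*w + 1)/(w^2 - 14*w + 49)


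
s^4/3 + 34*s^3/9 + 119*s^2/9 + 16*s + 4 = (s/3 + 1)*(s + 1/3)*(s + 2)*(s + 6)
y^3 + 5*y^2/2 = y^2*(y + 5/2)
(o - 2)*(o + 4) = o^2 + 2*o - 8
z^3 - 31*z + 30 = (z - 5)*(z - 1)*(z + 6)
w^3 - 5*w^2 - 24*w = w*(w - 8)*(w + 3)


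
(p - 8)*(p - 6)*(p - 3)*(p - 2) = p^4 - 19*p^3 + 124*p^2 - 324*p + 288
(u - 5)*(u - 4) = u^2 - 9*u + 20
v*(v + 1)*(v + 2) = v^3 + 3*v^2 + 2*v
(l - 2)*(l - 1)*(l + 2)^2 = l^4 + l^3 - 6*l^2 - 4*l + 8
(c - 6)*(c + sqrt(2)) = c^2 - 6*c + sqrt(2)*c - 6*sqrt(2)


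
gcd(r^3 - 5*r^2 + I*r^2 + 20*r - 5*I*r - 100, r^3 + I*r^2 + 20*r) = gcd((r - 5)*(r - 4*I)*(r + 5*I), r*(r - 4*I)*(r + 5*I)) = r^2 + I*r + 20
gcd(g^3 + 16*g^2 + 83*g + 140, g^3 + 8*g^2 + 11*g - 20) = g^2 + 9*g + 20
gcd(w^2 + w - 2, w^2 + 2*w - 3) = w - 1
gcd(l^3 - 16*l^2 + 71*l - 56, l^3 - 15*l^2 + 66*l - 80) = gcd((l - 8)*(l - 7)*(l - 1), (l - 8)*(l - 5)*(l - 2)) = l - 8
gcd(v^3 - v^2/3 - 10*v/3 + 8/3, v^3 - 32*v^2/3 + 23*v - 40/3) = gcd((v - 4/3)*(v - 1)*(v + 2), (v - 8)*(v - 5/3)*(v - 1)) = v - 1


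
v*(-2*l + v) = -2*l*v + v^2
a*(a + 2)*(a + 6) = a^3 + 8*a^2 + 12*a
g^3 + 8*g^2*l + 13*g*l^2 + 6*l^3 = (g + l)^2*(g + 6*l)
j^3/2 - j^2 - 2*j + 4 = (j/2 + 1)*(j - 2)^2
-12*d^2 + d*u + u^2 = (-3*d + u)*(4*d + u)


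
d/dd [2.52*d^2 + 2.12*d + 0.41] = 5.04*d + 2.12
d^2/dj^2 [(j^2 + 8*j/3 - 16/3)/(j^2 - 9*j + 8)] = 10*(7*j^3 - 24*j^2 + 48*j - 80)/(3*(j^6 - 27*j^5 + 267*j^4 - 1161*j^3 + 2136*j^2 - 1728*j + 512))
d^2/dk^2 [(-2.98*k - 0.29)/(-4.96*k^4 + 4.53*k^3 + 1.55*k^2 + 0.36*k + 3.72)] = (879.753216*k^7 - 928.623104000001*k^6 + 33.9736919999999*k^5 + 188.75232*k^4 + 1134.799316*k^3 - 531.385098*k^2 - 131.446944*k - 11.250744)/(122.023936*k^12 - 334.335744*k^11 + 190.953552*k^10 + 89.430435*k^9 - 285.694233*k^8 + 463.297149*k^7 - 74.378951*k^6 - 121.221252*k^5 + 142.101396*k^4 - 200.565072*k^3 - 65.794896*k^2 - 14.945472*k - 51.478848)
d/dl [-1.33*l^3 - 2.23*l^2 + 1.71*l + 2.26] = -3.99*l^2 - 4.46*l + 1.71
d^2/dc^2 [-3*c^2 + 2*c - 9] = -6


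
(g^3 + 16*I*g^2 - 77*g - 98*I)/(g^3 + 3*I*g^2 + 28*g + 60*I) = (g^2 + 14*I*g - 49)/(g^2 + I*g + 30)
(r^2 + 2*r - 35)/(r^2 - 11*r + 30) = (r + 7)/(r - 6)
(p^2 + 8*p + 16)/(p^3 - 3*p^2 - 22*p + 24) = (p + 4)/(p^2 - 7*p + 6)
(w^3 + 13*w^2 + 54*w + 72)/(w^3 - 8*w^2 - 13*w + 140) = (w^2 + 9*w + 18)/(w^2 - 12*w + 35)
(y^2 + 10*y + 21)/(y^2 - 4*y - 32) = (y^2 + 10*y + 21)/(y^2 - 4*y - 32)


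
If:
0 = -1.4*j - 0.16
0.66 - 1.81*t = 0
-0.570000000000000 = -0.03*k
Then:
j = -0.11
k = 19.00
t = 0.36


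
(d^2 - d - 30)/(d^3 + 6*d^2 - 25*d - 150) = (d - 6)/(d^2 + d - 30)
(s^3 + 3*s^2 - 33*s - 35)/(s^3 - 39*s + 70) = (s + 1)/(s - 2)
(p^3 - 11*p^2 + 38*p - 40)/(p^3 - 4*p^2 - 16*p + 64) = (p^2 - 7*p + 10)/(p^2 - 16)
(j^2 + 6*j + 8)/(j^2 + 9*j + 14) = (j + 4)/(j + 7)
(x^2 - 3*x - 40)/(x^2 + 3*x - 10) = (x - 8)/(x - 2)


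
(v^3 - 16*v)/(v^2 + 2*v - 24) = v*(v + 4)/(v + 6)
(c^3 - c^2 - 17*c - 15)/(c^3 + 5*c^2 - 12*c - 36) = (c^3 - c^2 - 17*c - 15)/(c^3 + 5*c^2 - 12*c - 36)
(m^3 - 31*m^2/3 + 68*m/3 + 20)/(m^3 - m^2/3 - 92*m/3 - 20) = (m - 5)/(m + 5)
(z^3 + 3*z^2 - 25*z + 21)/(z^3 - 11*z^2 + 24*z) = (z^2 + 6*z - 7)/(z*(z - 8))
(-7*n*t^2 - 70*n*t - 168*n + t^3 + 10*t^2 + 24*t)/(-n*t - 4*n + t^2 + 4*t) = (-7*n*t - 42*n + t^2 + 6*t)/(-n + t)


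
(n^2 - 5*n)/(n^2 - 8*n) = (n - 5)/(n - 8)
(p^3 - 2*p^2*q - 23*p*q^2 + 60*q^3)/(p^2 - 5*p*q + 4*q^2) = (p^2 + 2*p*q - 15*q^2)/(p - q)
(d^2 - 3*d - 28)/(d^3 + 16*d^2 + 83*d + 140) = (d - 7)/(d^2 + 12*d + 35)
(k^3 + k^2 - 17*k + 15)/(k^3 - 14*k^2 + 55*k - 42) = (k^2 + 2*k - 15)/(k^2 - 13*k + 42)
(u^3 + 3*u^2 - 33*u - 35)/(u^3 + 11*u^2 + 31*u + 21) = (u - 5)/(u + 3)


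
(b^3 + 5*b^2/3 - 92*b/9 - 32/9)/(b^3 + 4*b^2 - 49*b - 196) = (9*b^2 - 21*b - 8)/(9*(b^2 - 49))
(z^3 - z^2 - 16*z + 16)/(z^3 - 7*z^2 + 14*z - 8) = (z + 4)/(z - 2)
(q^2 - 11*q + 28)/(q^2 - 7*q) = (q - 4)/q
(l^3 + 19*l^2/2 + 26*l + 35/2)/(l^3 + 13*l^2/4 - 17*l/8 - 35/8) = 4*(l + 5)/(4*l - 5)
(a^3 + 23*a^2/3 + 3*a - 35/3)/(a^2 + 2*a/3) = (3*a^3 + 23*a^2 + 9*a - 35)/(a*(3*a + 2))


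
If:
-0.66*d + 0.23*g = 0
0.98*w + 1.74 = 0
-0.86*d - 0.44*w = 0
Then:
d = 0.91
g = 2.61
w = -1.78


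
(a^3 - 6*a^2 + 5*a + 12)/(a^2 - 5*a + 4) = (a^2 - 2*a - 3)/(a - 1)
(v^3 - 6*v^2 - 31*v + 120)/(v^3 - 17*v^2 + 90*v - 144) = (v + 5)/(v - 6)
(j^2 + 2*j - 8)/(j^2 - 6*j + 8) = (j + 4)/(j - 4)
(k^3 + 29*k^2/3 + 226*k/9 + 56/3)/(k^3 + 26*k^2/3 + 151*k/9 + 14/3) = (3*k + 4)/(3*k + 1)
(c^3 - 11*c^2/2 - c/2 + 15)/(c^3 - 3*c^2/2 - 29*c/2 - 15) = (c - 2)/(c + 2)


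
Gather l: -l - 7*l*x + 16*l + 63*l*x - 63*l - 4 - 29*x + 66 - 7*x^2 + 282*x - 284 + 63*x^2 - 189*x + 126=l*(56*x - 48) + 56*x^2 + 64*x - 96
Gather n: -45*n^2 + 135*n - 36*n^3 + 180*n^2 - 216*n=-36*n^3 + 135*n^2 - 81*n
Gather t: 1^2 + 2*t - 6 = 2*t - 5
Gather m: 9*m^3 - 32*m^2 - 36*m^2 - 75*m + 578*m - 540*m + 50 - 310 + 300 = 9*m^3 - 68*m^2 - 37*m + 40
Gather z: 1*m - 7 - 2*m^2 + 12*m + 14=-2*m^2 + 13*m + 7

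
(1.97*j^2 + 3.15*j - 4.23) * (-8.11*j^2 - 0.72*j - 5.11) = -15.9767*j^4 - 26.9649*j^3 + 21.9706*j^2 - 13.0509*j + 21.6153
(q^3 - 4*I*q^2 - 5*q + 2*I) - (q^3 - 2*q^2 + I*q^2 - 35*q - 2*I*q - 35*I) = 2*q^2 - 5*I*q^2 + 30*q + 2*I*q + 37*I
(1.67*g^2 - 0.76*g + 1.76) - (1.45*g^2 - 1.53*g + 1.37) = 0.22*g^2 + 0.77*g + 0.39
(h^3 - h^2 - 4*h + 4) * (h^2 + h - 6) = h^5 - 11*h^3 + 6*h^2 + 28*h - 24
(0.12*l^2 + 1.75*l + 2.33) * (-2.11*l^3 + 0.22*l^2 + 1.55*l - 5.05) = -0.2532*l^5 - 3.6661*l^4 - 4.3453*l^3 + 2.6191*l^2 - 5.226*l - 11.7665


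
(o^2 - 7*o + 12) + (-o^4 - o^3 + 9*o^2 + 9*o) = -o^4 - o^3 + 10*o^2 + 2*o + 12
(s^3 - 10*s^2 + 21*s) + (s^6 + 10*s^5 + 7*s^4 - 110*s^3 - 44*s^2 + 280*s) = s^6 + 10*s^5 + 7*s^4 - 109*s^3 - 54*s^2 + 301*s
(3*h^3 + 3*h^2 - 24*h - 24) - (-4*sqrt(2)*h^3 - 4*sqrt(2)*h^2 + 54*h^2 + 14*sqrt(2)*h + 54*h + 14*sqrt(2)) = 3*h^3 + 4*sqrt(2)*h^3 - 51*h^2 + 4*sqrt(2)*h^2 - 78*h - 14*sqrt(2)*h - 24 - 14*sqrt(2)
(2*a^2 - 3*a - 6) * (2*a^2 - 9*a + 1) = 4*a^4 - 24*a^3 + 17*a^2 + 51*a - 6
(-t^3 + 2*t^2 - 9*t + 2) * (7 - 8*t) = 8*t^4 - 23*t^3 + 86*t^2 - 79*t + 14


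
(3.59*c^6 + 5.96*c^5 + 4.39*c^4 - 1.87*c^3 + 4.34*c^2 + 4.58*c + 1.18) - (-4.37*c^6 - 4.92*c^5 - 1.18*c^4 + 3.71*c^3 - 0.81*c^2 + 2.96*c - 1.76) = 7.96*c^6 + 10.88*c^5 + 5.57*c^4 - 5.58*c^3 + 5.15*c^2 + 1.62*c + 2.94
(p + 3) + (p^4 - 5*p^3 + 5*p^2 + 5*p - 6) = p^4 - 5*p^3 + 5*p^2 + 6*p - 3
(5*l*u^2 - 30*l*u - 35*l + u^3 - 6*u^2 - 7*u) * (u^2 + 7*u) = 5*l*u^4 + 5*l*u^3 - 245*l*u^2 - 245*l*u + u^5 + u^4 - 49*u^3 - 49*u^2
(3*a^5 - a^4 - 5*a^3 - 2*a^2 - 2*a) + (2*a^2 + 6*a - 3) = 3*a^5 - a^4 - 5*a^3 + 4*a - 3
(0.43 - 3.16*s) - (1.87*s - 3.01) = 3.44 - 5.03*s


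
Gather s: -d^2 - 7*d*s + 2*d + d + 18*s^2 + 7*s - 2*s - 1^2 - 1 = -d^2 + 3*d + 18*s^2 + s*(5 - 7*d) - 2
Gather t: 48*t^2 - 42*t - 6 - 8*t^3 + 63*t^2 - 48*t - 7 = -8*t^3 + 111*t^2 - 90*t - 13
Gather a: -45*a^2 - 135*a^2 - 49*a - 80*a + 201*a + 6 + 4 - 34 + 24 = -180*a^2 + 72*a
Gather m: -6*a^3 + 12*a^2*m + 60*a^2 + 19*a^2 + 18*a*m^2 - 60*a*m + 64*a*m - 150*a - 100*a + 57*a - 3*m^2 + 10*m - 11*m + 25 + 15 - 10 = -6*a^3 + 79*a^2 - 193*a + m^2*(18*a - 3) + m*(12*a^2 + 4*a - 1) + 30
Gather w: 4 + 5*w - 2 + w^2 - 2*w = w^2 + 3*w + 2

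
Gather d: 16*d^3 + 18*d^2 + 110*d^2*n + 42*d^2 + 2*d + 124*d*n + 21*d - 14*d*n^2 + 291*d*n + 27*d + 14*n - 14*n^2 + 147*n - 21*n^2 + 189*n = 16*d^3 + d^2*(110*n + 60) + d*(-14*n^2 + 415*n + 50) - 35*n^2 + 350*n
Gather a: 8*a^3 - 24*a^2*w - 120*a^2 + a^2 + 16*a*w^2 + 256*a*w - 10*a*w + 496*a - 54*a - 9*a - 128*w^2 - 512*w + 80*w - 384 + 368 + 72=8*a^3 + a^2*(-24*w - 119) + a*(16*w^2 + 246*w + 433) - 128*w^2 - 432*w + 56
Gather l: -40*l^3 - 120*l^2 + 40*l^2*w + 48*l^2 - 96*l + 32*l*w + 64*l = -40*l^3 + l^2*(40*w - 72) + l*(32*w - 32)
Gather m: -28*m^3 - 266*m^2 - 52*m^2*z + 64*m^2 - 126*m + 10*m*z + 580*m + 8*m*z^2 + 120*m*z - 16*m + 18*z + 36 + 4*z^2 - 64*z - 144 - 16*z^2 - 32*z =-28*m^3 + m^2*(-52*z - 202) + m*(8*z^2 + 130*z + 438) - 12*z^2 - 78*z - 108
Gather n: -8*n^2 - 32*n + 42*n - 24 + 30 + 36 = -8*n^2 + 10*n + 42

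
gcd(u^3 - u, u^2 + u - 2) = u - 1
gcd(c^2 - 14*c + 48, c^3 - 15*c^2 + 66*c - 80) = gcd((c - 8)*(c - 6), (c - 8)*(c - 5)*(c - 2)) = c - 8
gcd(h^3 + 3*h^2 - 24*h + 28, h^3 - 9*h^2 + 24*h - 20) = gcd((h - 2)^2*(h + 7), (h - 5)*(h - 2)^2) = h^2 - 4*h + 4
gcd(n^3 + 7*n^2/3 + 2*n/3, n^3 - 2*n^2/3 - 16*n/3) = n^2 + 2*n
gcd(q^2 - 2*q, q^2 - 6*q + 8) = q - 2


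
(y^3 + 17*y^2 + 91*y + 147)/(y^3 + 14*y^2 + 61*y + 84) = (y + 7)/(y + 4)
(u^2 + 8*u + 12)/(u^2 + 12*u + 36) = (u + 2)/(u + 6)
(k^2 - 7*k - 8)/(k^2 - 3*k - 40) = (k + 1)/(k + 5)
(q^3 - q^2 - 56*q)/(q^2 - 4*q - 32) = q*(q + 7)/(q + 4)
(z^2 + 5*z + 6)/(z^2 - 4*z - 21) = (z + 2)/(z - 7)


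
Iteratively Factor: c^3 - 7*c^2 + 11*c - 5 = (c - 1)*(c^2 - 6*c + 5) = (c - 5)*(c - 1)*(c - 1)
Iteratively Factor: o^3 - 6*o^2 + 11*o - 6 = (o - 3)*(o^2 - 3*o + 2) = (o - 3)*(o - 1)*(o - 2)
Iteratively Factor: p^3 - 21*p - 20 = (p - 5)*(p^2 + 5*p + 4) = (p - 5)*(p + 4)*(p + 1)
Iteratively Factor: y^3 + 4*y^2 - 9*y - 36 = (y + 3)*(y^2 + y - 12) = (y - 3)*(y + 3)*(y + 4)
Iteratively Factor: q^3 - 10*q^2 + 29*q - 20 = (q - 5)*(q^2 - 5*q + 4) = (q - 5)*(q - 1)*(q - 4)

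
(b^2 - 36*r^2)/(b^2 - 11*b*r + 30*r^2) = (-b - 6*r)/(-b + 5*r)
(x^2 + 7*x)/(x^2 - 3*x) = (x + 7)/(x - 3)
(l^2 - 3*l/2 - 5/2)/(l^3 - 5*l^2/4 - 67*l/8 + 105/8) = 4*(l + 1)/(4*l^2 + 5*l - 21)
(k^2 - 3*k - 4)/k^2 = 1 - 3/k - 4/k^2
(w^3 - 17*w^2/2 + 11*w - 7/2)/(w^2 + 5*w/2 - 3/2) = (w^2 - 8*w + 7)/(w + 3)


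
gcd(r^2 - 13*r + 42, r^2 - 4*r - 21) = r - 7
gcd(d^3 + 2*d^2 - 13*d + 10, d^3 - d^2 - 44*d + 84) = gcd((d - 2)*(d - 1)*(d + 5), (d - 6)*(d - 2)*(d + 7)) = d - 2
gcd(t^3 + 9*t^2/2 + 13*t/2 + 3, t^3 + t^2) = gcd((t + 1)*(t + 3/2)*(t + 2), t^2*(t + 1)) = t + 1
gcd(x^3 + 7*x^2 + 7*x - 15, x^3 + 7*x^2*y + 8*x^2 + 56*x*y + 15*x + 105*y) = x^2 + 8*x + 15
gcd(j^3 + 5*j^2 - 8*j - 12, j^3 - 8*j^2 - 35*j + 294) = j + 6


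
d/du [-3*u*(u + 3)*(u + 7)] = -9*u^2 - 60*u - 63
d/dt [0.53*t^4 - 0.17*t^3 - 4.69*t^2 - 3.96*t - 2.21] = 2.12*t^3 - 0.51*t^2 - 9.38*t - 3.96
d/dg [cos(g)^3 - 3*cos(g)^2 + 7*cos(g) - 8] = (-3*cos(g)^2 + 6*cos(g) - 7)*sin(g)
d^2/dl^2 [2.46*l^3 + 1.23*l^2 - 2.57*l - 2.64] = 14.76*l + 2.46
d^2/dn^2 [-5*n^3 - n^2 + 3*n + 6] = -30*n - 2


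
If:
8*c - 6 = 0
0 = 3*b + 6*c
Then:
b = -3/2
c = 3/4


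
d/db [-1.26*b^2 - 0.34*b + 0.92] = -2.52*b - 0.34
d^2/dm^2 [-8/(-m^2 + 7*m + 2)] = 16*(m^2 - 7*m - (2*m - 7)^2 - 2)/(-m^2 + 7*m + 2)^3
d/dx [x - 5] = 1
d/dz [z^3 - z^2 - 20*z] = 3*z^2 - 2*z - 20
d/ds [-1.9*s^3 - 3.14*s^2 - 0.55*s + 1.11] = -5.7*s^2 - 6.28*s - 0.55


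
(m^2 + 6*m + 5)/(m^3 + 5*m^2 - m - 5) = 1/(m - 1)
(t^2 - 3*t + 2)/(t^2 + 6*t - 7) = (t - 2)/(t + 7)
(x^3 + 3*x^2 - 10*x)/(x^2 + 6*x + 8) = x*(x^2 + 3*x - 10)/(x^2 + 6*x + 8)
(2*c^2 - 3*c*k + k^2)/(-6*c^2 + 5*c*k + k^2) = (-2*c + k)/(6*c + k)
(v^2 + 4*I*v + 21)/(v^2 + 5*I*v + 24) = (v + 7*I)/(v + 8*I)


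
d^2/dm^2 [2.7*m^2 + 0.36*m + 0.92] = 5.40000000000000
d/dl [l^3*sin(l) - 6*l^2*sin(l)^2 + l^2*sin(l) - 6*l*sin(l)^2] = l^3*cos(l) + 3*l^2*sin(l) - 6*l^2*sin(2*l) + l^2*cos(l) + 2*l*sin(l) + 6*sqrt(2)*l*cos(2*l + pi/4) - 6*l + 3*cos(2*l) - 3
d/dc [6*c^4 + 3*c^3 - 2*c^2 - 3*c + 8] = 24*c^3 + 9*c^2 - 4*c - 3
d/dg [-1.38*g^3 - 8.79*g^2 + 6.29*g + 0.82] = -4.14*g^2 - 17.58*g + 6.29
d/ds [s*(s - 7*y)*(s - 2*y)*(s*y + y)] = y*(4*s^3 - 27*s^2*y + 3*s^2 + 28*s*y^2 - 18*s*y + 14*y^2)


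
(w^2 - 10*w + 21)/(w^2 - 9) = (w - 7)/(w + 3)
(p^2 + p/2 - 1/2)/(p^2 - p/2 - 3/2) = (2*p - 1)/(2*p - 3)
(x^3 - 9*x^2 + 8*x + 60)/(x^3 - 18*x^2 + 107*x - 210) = (x + 2)/(x - 7)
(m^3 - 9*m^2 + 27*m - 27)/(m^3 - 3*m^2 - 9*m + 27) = (m - 3)/(m + 3)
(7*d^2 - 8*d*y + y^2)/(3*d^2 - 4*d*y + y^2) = (-7*d + y)/(-3*d + y)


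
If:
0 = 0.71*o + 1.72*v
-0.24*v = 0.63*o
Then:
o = 0.00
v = 0.00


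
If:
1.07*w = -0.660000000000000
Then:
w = -0.62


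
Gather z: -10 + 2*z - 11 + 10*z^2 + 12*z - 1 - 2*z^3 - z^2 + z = -2*z^3 + 9*z^2 + 15*z - 22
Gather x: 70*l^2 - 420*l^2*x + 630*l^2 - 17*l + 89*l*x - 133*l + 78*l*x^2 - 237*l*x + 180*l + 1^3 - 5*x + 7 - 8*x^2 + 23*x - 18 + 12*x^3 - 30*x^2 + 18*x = 700*l^2 + 30*l + 12*x^3 + x^2*(78*l - 38) + x*(-420*l^2 - 148*l + 36) - 10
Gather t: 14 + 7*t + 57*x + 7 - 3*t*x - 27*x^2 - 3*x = t*(7 - 3*x) - 27*x^2 + 54*x + 21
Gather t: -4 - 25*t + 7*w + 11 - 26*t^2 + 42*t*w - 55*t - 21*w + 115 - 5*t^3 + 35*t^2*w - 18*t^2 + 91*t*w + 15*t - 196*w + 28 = -5*t^3 + t^2*(35*w - 44) + t*(133*w - 65) - 210*w + 150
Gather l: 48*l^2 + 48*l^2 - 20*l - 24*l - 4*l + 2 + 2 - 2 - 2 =96*l^2 - 48*l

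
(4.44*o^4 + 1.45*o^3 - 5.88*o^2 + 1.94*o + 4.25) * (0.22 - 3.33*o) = -14.7852*o^5 - 3.8517*o^4 + 19.8994*o^3 - 7.7538*o^2 - 13.7257*o + 0.935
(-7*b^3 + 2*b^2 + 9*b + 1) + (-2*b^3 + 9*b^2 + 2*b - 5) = -9*b^3 + 11*b^2 + 11*b - 4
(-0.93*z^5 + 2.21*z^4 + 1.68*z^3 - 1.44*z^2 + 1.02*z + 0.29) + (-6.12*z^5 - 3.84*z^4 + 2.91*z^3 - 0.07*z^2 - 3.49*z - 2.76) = -7.05*z^5 - 1.63*z^4 + 4.59*z^3 - 1.51*z^2 - 2.47*z - 2.47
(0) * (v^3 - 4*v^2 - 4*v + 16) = 0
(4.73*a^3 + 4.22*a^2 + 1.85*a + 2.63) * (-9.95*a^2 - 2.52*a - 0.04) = -47.0635*a^5 - 53.9086*a^4 - 29.2311*a^3 - 30.9993*a^2 - 6.7016*a - 0.1052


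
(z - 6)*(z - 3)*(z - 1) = z^3 - 10*z^2 + 27*z - 18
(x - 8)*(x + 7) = x^2 - x - 56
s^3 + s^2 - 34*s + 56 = (s - 4)*(s - 2)*(s + 7)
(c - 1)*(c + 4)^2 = c^3 + 7*c^2 + 8*c - 16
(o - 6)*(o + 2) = o^2 - 4*o - 12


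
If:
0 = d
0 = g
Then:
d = 0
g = 0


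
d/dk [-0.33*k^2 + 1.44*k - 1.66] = 1.44 - 0.66*k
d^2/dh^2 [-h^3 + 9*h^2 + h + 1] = 18 - 6*h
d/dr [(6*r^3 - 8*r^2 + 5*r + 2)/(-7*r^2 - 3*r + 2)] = (-42*r^4 - 36*r^3 + 95*r^2 - 4*r + 16)/(49*r^4 + 42*r^3 - 19*r^2 - 12*r + 4)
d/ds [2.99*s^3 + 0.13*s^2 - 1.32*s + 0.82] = 8.97*s^2 + 0.26*s - 1.32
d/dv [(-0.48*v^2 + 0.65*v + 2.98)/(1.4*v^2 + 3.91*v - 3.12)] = (-2.7868*v^2 - 5.3488*v - 13.6798)/(1.96*v^4 + 10.948*v^3 + 6.5521*v^2 - 24.3984*v + 9.7344)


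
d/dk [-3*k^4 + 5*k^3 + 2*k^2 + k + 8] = -12*k^3 + 15*k^2 + 4*k + 1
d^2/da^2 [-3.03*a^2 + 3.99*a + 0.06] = -6.06000000000000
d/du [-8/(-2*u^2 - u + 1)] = 8*(-4*u - 1)/(2*u^2 + u - 1)^2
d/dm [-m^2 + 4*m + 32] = 4 - 2*m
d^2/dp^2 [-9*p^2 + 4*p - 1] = -18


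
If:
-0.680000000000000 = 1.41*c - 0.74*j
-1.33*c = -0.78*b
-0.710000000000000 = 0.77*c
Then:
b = -1.57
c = -0.92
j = -0.84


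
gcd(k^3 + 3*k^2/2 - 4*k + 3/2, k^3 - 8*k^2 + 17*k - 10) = k - 1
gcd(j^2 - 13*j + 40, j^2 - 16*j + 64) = j - 8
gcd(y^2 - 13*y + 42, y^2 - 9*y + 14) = y - 7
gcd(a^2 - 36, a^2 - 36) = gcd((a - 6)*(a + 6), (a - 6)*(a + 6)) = a^2 - 36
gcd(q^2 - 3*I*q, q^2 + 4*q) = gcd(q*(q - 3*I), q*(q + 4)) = q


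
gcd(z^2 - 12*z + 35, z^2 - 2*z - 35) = z - 7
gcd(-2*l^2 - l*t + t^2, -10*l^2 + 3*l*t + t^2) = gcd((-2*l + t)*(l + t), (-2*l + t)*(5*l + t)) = -2*l + t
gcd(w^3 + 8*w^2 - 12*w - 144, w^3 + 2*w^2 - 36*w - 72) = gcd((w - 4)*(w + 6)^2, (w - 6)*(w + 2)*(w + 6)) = w + 6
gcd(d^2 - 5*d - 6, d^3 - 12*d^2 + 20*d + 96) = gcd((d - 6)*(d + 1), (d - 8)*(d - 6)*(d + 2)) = d - 6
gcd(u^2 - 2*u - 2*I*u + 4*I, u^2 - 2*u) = u - 2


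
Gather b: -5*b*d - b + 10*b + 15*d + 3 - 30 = b*(9 - 5*d) + 15*d - 27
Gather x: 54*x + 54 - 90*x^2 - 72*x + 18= -90*x^2 - 18*x + 72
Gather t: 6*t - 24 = 6*t - 24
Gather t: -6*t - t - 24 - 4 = -7*t - 28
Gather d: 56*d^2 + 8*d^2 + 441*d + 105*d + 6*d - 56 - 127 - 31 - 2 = 64*d^2 + 552*d - 216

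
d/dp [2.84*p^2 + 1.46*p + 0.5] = 5.68*p + 1.46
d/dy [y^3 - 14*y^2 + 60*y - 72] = 3*y^2 - 28*y + 60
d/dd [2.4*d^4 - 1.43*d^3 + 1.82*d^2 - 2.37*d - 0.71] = 9.6*d^3 - 4.29*d^2 + 3.64*d - 2.37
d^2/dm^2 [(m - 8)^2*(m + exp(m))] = m^2*exp(m) - 12*m*exp(m) + 6*m + 34*exp(m) - 32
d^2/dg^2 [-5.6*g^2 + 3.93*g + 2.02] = -11.2000000000000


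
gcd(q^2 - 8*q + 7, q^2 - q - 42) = q - 7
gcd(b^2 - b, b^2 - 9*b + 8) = b - 1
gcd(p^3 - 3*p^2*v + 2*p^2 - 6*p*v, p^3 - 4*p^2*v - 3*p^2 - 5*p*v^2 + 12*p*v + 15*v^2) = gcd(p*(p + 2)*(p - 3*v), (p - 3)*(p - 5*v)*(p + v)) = 1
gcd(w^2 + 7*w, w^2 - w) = w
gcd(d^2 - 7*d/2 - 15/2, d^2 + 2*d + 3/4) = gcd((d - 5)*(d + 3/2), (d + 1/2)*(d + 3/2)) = d + 3/2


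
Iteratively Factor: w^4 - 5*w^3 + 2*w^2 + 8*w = (w - 4)*(w^3 - w^2 - 2*w) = (w - 4)*(w + 1)*(w^2 - 2*w) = (w - 4)*(w - 2)*(w + 1)*(w)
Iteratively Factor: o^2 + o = (o)*(o + 1)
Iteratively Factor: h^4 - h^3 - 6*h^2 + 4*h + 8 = (h - 2)*(h^3 + h^2 - 4*h - 4) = (h - 2)*(h + 1)*(h^2 - 4) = (h - 2)*(h + 1)*(h + 2)*(h - 2)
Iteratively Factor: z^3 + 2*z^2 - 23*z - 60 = (z + 3)*(z^2 - z - 20) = (z - 5)*(z + 3)*(z + 4)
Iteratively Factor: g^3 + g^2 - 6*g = (g - 2)*(g^2 + 3*g) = g*(g - 2)*(g + 3)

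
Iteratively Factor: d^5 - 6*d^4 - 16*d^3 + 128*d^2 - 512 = (d + 2)*(d^4 - 8*d^3 + 128*d - 256) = (d - 4)*(d + 2)*(d^3 - 4*d^2 - 16*d + 64) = (d - 4)*(d + 2)*(d + 4)*(d^2 - 8*d + 16) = (d - 4)^2*(d + 2)*(d + 4)*(d - 4)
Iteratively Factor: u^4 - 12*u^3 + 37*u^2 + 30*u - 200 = (u - 4)*(u^3 - 8*u^2 + 5*u + 50) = (u - 5)*(u - 4)*(u^2 - 3*u - 10) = (u - 5)^2*(u - 4)*(u + 2)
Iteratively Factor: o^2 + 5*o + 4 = (o + 4)*(o + 1)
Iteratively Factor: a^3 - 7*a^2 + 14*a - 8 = (a - 2)*(a^2 - 5*a + 4) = (a - 2)*(a - 1)*(a - 4)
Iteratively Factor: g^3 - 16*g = (g)*(g^2 - 16) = g*(g + 4)*(g - 4)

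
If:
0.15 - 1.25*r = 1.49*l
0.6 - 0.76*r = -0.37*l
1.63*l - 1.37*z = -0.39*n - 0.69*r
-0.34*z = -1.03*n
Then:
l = -0.40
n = -0.06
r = 0.60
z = -0.19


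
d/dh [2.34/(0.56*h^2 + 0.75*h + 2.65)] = (-2.6208*h - 1.755)/(0.56*h^2 + 0.75*h + 2.65)^2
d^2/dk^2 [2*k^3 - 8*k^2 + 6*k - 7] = 12*k - 16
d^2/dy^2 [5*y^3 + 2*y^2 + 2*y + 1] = 30*y + 4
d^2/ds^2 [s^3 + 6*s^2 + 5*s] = 6*s + 12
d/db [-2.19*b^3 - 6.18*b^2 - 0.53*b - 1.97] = -6.57*b^2 - 12.36*b - 0.53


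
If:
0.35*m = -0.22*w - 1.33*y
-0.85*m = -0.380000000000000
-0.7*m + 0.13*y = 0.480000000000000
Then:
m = 0.45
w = -37.59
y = 6.10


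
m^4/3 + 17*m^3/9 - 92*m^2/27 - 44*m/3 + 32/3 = (m/3 + 1)*(m - 8/3)*(m - 2/3)*(m + 6)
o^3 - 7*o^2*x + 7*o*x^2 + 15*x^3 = (o - 5*x)*(o - 3*x)*(o + x)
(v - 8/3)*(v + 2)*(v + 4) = v^3 + 10*v^2/3 - 8*v - 64/3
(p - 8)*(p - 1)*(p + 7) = p^3 - 2*p^2 - 55*p + 56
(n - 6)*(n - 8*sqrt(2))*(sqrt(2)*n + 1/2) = sqrt(2)*n^3 - 31*n^2/2 - 6*sqrt(2)*n^2 - 4*sqrt(2)*n + 93*n + 24*sqrt(2)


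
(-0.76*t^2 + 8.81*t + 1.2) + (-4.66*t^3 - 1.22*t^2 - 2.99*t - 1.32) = -4.66*t^3 - 1.98*t^2 + 5.82*t - 0.12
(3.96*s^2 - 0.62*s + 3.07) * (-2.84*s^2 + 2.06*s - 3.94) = -11.2464*s^4 + 9.9184*s^3 - 25.5984*s^2 + 8.767*s - 12.0958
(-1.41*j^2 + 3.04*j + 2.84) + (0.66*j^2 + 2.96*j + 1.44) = -0.75*j^2 + 6.0*j + 4.28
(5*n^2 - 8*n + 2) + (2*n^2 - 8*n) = 7*n^2 - 16*n + 2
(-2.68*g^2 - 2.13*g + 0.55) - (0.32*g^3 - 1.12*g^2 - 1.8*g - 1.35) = -0.32*g^3 - 1.56*g^2 - 0.33*g + 1.9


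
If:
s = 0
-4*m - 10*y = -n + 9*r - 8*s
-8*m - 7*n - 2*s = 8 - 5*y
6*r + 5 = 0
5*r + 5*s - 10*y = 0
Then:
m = 859/432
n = -401/108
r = -5/6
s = 0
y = -5/12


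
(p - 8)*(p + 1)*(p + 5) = p^3 - 2*p^2 - 43*p - 40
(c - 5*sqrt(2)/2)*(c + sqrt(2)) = c^2 - 3*sqrt(2)*c/2 - 5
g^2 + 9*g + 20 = (g + 4)*(g + 5)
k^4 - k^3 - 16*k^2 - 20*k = k*(k - 5)*(k + 2)^2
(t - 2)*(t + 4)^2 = t^3 + 6*t^2 - 32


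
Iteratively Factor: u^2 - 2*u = (u - 2)*(u)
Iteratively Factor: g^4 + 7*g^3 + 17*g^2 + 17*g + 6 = (g + 3)*(g^3 + 4*g^2 + 5*g + 2) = (g + 1)*(g + 3)*(g^2 + 3*g + 2) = (g + 1)*(g + 2)*(g + 3)*(g + 1)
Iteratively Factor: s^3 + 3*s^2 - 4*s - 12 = (s - 2)*(s^2 + 5*s + 6) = (s - 2)*(s + 3)*(s + 2)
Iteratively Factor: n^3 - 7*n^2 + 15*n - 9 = (n - 1)*(n^2 - 6*n + 9) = (n - 3)*(n - 1)*(n - 3)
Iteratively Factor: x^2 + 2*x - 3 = (x - 1)*(x + 3)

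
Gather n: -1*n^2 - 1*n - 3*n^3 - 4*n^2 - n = -3*n^3 - 5*n^2 - 2*n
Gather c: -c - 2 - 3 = -c - 5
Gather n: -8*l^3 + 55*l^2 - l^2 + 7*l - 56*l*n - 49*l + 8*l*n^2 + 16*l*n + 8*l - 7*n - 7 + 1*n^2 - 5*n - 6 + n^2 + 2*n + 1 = -8*l^3 + 54*l^2 - 34*l + n^2*(8*l + 2) + n*(-40*l - 10) - 12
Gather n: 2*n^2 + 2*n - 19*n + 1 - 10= 2*n^2 - 17*n - 9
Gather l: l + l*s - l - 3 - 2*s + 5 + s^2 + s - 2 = l*s + s^2 - s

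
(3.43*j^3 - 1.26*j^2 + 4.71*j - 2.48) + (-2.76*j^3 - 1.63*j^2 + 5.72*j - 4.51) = 0.67*j^3 - 2.89*j^2 + 10.43*j - 6.99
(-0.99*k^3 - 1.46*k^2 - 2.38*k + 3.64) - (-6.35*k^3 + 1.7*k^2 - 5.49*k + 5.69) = 5.36*k^3 - 3.16*k^2 + 3.11*k - 2.05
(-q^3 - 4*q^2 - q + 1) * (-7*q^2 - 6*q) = 7*q^5 + 34*q^4 + 31*q^3 - q^2 - 6*q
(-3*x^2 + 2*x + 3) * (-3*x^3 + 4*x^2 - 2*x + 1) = 9*x^5 - 18*x^4 + 5*x^3 + 5*x^2 - 4*x + 3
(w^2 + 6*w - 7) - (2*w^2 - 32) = -w^2 + 6*w + 25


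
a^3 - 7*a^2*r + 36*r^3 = (a - 6*r)*(a - 3*r)*(a + 2*r)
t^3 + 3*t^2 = t^2*(t + 3)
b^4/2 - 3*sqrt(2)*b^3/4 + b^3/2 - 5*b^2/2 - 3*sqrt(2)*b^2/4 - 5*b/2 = b*(b/2 + 1/2)*(b - 5*sqrt(2)/2)*(b + sqrt(2))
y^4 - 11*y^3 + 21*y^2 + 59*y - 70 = (y - 7)*(y - 5)*(y - 1)*(y + 2)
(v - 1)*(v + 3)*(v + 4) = v^3 + 6*v^2 + 5*v - 12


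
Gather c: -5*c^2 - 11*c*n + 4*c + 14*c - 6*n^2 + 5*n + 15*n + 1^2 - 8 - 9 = -5*c^2 + c*(18 - 11*n) - 6*n^2 + 20*n - 16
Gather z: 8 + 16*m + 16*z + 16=16*m + 16*z + 24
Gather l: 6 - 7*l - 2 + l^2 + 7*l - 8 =l^2 - 4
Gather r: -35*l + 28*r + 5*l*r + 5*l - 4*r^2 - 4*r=-30*l - 4*r^2 + r*(5*l + 24)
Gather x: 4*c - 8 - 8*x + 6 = 4*c - 8*x - 2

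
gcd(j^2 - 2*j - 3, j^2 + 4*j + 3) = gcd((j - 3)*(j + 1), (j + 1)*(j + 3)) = j + 1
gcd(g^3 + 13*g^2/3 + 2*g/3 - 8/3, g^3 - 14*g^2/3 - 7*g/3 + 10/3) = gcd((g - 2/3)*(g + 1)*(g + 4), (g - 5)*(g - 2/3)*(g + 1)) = g^2 + g/3 - 2/3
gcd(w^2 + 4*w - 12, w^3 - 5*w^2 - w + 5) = 1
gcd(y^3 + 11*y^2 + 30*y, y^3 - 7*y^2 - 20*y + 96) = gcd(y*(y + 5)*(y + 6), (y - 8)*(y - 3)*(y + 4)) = 1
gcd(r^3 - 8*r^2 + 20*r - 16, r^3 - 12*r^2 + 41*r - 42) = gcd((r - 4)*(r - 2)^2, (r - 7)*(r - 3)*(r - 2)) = r - 2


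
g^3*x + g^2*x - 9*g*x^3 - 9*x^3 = (g - 3*x)*(g + 3*x)*(g*x + x)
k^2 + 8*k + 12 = (k + 2)*(k + 6)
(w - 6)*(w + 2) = w^2 - 4*w - 12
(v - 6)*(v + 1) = v^2 - 5*v - 6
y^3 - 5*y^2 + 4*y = y*(y - 4)*(y - 1)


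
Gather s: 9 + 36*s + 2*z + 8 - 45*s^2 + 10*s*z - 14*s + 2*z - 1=-45*s^2 + s*(10*z + 22) + 4*z + 16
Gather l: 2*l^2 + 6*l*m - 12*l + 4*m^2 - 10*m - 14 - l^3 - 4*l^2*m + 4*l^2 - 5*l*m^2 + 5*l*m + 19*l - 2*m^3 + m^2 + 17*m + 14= -l^3 + l^2*(6 - 4*m) + l*(-5*m^2 + 11*m + 7) - 2*m^3 + 5*m^2 + 7*m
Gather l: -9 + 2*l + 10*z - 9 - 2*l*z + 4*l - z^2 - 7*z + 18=l*(6 - 2*z) - z^2 + 3*z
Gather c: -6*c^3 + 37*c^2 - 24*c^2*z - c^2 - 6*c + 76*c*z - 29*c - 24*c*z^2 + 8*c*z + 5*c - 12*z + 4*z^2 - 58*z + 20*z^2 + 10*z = -6*c^3 + c^2*(36 - 24*z) + c*(-24*z^2 + 84*z - 30) + 24*z^2 - 60*z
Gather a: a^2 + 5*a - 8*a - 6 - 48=a^2 - 3*a - 54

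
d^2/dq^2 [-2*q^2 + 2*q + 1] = -4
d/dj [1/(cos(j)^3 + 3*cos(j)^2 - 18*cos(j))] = 3*(sin(j) - 6*sin(j)/cos(j)^2 + 2*tan(j))/((cos(j) - 3)^2*(cos(j) + 6)^2)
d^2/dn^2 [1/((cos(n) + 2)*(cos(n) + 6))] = 2*(-2*sin(n)^4 + 9*sin(n)^2 + 63*cos(n) - 3*cos(3*n) + 45)/((cos(n) + 2)^3*(cos(n) + 6)^3)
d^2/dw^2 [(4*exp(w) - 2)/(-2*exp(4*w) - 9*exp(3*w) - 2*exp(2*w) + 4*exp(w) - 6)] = (-144*exp(8*w) - 664*exp(7*w) - 500*exp(6*w) + 1050*exp(5*w) + 876*exp(4*w) + 2280*exp(3*w) - 732*exp(2*w) - 160*exp(w) - 96)*exp(w)/(8*exp(12*w) + 108*exp(11*w) + 510*exp(10*w) + 897*exp(9*w) + 150*exp(8*w) - 312*exp(7*w) + 1274*exp(6*w) + 744*exp(5*w) - 912*exp(4*w) + 620*exp(3*w) + 504*exp(2*w) - 432*exp(w) + 216)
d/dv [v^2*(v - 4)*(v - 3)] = v*(4*v^2 - 21*v + 24)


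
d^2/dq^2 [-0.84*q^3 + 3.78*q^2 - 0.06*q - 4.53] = 7.56 - 5.04*q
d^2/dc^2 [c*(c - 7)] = 2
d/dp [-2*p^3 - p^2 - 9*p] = -6*p^2 - 2*p - 9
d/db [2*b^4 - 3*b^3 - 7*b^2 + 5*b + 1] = 8*b^3 - 9*b^2 - 14*b + 5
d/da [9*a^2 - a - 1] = 18*a - 1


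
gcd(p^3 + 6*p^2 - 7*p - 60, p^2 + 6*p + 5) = p + 5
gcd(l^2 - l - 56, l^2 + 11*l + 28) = l + 7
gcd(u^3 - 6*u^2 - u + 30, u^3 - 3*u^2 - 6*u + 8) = u + 2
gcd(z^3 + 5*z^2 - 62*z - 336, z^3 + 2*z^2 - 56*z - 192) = z^2 - 2*z - 48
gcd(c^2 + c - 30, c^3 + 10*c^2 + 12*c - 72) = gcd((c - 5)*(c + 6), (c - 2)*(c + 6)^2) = c + 6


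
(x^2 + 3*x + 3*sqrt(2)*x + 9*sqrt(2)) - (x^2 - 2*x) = 3*sqrt(2)*x + 5*x + 9*sqrt(2)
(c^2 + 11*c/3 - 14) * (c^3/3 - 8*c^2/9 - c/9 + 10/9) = c^5/3 + c^4/3 - 217*c^3/27 + 355*c^2/27 + 152*c/27 - 140/9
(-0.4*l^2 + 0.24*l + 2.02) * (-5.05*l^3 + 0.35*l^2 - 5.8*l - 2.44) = 2.02*l^5 - 1.352*l^4 - 7.797*l^3 + 0.291*l^2 - 12.3016*l - 4.9288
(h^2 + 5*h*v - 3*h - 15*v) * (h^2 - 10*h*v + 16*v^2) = h^4 - 5*h^3*v - 3*h^3 - 34*h^2*v^2 + 15*h^2*v + 80*h*v^3 + 102*h*v^2 - 240*v^3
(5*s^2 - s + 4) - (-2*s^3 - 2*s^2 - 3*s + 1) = 2*s^3 + 7*s^2 + 2*s + 3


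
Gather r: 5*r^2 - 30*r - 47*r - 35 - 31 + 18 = 5*r^2 - 77*r - 48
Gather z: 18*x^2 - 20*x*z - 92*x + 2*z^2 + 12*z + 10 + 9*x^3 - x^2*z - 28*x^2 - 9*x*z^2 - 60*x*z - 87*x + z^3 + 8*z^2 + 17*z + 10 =9*x^3 - 10*x^2 - 179*x + z^3 + z^2*(10 - 9*x) + z*(-x^2 - 80*x + 29) + 20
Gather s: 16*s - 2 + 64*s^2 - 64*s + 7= 64*s^2 - 48*s + 5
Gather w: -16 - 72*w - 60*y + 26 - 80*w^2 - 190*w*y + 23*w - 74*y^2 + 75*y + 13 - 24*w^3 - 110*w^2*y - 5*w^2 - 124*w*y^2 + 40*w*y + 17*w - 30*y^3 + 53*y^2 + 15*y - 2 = -24*w^3 + w^2*(-110*y - 85) + w*(-124*y^2 - 150*y - 32) - 30*y^3 - 21*y^2 + 30*y + 21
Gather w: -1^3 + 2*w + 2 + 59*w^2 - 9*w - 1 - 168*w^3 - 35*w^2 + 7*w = -168*w^3 + 24*w^2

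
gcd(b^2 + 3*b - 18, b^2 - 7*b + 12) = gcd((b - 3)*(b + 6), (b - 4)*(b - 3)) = b - 3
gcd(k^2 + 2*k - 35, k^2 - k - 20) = k - 5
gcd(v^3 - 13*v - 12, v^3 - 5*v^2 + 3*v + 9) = v + 1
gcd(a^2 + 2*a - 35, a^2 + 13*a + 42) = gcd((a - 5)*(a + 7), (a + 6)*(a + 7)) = a + 7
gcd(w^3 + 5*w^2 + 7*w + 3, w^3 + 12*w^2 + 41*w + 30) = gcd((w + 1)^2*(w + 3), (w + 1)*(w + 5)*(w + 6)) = w + 1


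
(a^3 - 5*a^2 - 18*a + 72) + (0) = a^3 - 5*a^2 - 18*a + 72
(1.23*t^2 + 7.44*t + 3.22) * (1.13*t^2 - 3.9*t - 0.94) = 1.3899*t^4 + 3.6102*t^3 - 26.5336*t^2 - 19.5516*t - 3.0268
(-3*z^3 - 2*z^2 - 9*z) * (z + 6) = -3*z^4 - 20*z^3 - 21*z^2 - 54*z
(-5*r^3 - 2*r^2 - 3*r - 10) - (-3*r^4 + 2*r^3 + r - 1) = 3*r^4 - 7*r^3 - 2*r^2 - 4*r - 9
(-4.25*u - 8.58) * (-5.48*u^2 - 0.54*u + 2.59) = 23.29*u^3 + 49.3134*u^2 - 6.3743*u - 22.2222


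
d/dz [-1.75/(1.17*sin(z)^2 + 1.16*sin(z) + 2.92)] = (4.095*sin(z) + 2.03)*cos(z)/(1.17*sin(z)^2 + 1.16*sin(z) + 2.92)^2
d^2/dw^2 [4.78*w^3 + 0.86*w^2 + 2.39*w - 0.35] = 28.68*w + 1.72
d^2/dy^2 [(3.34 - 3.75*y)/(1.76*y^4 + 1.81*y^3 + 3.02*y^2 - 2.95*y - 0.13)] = (-139.392*y^7 + 15.7836800000001*y^6 + 125.89287*y^5 + 211.046412*y^4 + 97.1393579999999*y^3 + 74.3510400000001*y^2 - 182.654448*y + 63.631518)/(5.451776*y^12 + 16.819968*y^11 + 45.362064*y^10 + 36.239053*y^9 + 20.243994*y^8 - 76.033521*y^7 - 28.682467*y^6 - 33.674841*y^5 + 79.541736*y^4 - 18.631588*y^3 - 3.240861*y^2 - 0.149565*y - 0.002197)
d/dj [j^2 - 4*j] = 2*j - 4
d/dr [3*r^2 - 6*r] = 6*r - 6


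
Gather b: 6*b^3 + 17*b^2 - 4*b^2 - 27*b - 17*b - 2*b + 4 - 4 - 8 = 6*b^3 + 13*b^2 - 46*b - 8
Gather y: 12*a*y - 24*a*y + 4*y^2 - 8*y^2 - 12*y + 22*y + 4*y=-4*y^2 + y*(14 - 12*a)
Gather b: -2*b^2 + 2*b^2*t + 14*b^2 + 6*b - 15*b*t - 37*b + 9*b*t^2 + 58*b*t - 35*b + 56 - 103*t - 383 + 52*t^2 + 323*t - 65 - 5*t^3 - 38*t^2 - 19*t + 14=b^2*(2*t + 12) + b*(9*t^2 + 43*t - 66) - 5*t^3 + 14*t^2 + 201*t - 378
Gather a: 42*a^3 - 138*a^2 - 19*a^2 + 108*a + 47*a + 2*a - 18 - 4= 42*a^3 - 157*a^2 + 157*a - 22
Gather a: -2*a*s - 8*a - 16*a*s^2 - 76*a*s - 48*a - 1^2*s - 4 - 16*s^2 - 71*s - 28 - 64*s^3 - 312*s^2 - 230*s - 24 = a*(-16*s^2 - 78*s - 56) - 64*s^3 - 328*s^2 - 302*s - 56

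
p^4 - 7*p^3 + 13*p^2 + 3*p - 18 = (p - 3)^2*(p - 2)*(p + 1)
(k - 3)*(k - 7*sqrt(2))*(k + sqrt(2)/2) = k^3 - 13*sqrt(2)*k^2/2 - 3*k^2 - 7*k + 39*sqrt(2)*k/2 + 21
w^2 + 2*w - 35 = (w - 5)*(w + 7)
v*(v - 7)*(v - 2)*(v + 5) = v^4 - 4*v^3 - 31*v^2 + 70*v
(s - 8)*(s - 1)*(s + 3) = s^3 - 6*s^2 - 19*s + 24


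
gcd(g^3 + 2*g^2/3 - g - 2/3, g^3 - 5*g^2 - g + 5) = g^2 - 1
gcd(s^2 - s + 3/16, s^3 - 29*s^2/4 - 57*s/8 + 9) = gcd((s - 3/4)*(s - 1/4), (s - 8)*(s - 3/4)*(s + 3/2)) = s - 3/4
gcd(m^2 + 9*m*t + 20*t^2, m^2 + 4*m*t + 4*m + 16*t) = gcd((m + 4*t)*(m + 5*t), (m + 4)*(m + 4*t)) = m + 4*t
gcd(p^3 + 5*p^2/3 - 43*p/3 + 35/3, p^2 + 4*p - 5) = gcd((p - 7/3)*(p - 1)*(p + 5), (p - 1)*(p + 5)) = p^2 + 4*p - 5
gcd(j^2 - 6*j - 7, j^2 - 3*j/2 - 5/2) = j + 1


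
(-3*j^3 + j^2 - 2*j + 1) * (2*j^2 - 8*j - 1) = -6*j^5 + 26*j^4 - 9*j^3 + 17*j^2 - 6*j - 1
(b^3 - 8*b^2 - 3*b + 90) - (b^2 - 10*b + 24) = b^3 - 9*b^2 + 7*b + 66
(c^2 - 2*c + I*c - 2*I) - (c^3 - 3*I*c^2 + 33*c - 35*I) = -c^3 + c^2 + 3*I*c^2 - 35*c + I*c + 33*I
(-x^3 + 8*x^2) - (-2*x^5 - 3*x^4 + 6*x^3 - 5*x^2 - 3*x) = 2*x^5 + 3*x^4 - 7*x^3 + 13*x^2 + 3*x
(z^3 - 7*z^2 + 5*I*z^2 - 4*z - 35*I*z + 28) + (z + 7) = z^3 - 7*z^2 + 5*I*z^2 - 3*z - 35*I*z + 35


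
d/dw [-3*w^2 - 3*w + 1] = -6*w - 3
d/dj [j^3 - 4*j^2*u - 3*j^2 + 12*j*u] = 3*j^2 - 8*j*u - 6*j + 12*u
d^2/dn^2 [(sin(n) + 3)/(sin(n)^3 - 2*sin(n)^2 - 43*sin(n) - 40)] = (-4*sin(n)^6 - 17*sin(n)^5 - 87*sin(n)^4 - 113*sin(n)^3 - 1263*sin(n)^2 - 1826*sin(n) + 7174)/((sin(n) - 8)^3*(sin(n) + 1)^2*(sin(n) + 5)^3)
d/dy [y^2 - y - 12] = 2*y - 1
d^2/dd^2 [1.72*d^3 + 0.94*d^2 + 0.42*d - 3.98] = 10.32*d + 1.88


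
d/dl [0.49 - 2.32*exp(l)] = -2.32*exp(l)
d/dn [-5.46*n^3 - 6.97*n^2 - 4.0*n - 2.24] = -16.38*n^2 - 13.94*n - 4.0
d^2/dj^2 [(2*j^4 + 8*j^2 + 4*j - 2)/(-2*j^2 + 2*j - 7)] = 8*(-2*j^6 + 6*j^5 - 27*j^4 + 44*j^3 - 57*j^2 + 36*j - 117)/(8*j^6 - 24*j^5 + 108*j^4 - 176*j^3 + 378*j^2 - 294*j + 343)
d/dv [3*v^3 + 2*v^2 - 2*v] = 9*v^2 + 4*v - 2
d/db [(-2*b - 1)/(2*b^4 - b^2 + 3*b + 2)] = (-4*b^4 + 2*b^2 - 6*b + (2*b + 1)*(8*b^3 - 2*b + 3) - 4)/(2*b^4 - b^2 + 3*b + 2)^2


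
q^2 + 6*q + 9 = (q + 3)^2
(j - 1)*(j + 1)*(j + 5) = j^3 + 5*j^2 - j - 5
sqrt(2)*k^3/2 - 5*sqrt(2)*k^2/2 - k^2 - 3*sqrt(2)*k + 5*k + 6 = (k - 6)*(k - sqrt(2))*(sqrt(2)*k/2 + sqrt(2)/2)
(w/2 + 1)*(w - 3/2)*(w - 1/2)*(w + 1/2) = w^4/2 + w^3/4 - 13*w^2/8 - w/16 + 3/8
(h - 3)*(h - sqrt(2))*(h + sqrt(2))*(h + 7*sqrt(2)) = h^4 - 3*h^3 + 7*sqrt(2)*h^3 - 21*sqrt(2)*h^2 - 2*h^2 - 14*sqrt(2)*h + 6*h + 42*sqrt(2)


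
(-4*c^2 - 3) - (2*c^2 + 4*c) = -6*c^2 - 4*c - 3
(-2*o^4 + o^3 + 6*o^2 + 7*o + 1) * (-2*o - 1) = 4*o^5 - 13*o^3 - 20*o^2 - 9*o - 1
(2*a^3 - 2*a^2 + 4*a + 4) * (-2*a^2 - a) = -4*a^5 + 2*a^4 - 6*a^3 - 12*a^2 - 4*a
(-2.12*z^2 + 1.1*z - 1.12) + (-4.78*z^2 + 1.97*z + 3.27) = -6.9*z^2 + 3.07*z + 2.15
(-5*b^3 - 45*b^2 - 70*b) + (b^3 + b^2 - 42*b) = -4*b^3 - 44*b^2 - 112*b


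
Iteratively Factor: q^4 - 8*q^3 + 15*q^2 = (q)*(q^3 - 8*q^2 + 15*q) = q*(q - 3)*(q^2 - 5*q) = q^2*(q - 3)*(q - 5)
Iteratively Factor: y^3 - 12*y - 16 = (y + 2)*(y^2 - 2*y - 8) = (y + 2)^2*(y - 4)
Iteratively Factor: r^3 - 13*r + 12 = (r - 1)*(r^2 + r - 12) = (r - 1)*(r + 4)*(r - 3)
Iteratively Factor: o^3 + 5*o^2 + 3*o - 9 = (o + 3)*(o^2 + 2*o - 3) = (o - 1)*(o + 3)*(o + 3)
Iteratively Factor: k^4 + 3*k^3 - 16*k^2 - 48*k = (k + 3)*(k^3 - 16*k) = (k - 4)*(k + 3)*(k^2 + 4*k) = (k - 4)*(k + 3)*(k + 4)*(k)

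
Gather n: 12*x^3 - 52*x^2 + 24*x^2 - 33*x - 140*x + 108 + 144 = 12*x^3 - 28*x^2 - 173*x + 252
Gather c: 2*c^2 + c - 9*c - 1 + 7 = 2*c^2 - 8*c + 6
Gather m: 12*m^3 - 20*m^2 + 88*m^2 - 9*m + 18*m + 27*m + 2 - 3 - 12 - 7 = 12*m^3 + 68*m^2 + 36*m - 20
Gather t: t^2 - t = t^2 - t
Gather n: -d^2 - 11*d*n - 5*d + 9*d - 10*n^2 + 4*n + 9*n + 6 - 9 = -d^2 + 4*d - 10*n^2 + n*(13 - 11*d) - 3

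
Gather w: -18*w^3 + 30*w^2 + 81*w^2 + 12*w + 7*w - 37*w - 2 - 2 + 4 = -18*w^3 + 111*w^2 - 18*w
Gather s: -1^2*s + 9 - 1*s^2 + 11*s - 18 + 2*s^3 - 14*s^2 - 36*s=2*s^3 - 15*s^2 - 26*s - 9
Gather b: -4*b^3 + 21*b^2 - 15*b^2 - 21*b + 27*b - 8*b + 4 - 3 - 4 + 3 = -4*b^3 + 6*b^2 - 2*b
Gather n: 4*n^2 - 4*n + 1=4*n^2 - 4*n + 1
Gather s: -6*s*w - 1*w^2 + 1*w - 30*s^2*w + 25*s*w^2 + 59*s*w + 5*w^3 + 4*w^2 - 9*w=-30*s^2*w + s*(25*w^2 + 53*w) + 5*w^3 + 3*w^2 - 8*w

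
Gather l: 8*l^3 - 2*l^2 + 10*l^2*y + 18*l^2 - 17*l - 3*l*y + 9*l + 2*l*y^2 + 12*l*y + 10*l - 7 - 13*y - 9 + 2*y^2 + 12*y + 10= 8*l^3 + l^2*(10*y + 16) + l*(2*y^2 + 9*y + 2) + 2*y^2 - y - 6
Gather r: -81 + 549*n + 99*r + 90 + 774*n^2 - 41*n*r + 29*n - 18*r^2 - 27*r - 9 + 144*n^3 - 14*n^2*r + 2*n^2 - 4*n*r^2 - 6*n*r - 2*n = 144*n^3 + 776*n^2 + 576*n + r^2*(-4*n - 18) + r*(-14*n^2 - 47*n + 72)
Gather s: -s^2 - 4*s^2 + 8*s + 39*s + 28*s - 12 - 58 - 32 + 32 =-5*s^2 + 75*s - 70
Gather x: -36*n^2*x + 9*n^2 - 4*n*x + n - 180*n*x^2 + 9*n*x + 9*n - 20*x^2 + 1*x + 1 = 9*n^2 + 10*n + x^2*(-180*n - 20) + x*(-36*n^2 + 5*n + 1) + 1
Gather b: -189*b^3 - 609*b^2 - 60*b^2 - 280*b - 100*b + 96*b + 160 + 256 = -189*b^3 - 669*b^2 - 284*b + 416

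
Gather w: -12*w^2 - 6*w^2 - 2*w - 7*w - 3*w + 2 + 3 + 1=-18*w^2 - 12*w + 6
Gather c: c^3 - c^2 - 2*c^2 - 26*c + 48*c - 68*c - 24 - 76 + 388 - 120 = c^3 - 3*c^2 - 46*c + 168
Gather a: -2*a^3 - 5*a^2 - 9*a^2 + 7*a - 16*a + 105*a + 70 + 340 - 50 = -2*a^3 - 14*a^2 + 96*a + 360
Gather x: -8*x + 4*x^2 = 4*x^2 - 8*x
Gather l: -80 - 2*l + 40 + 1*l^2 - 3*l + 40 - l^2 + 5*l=0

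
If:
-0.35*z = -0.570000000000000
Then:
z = 1.63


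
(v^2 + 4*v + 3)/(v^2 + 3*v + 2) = (v + 3)/(v + 2)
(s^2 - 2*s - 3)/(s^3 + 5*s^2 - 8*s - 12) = (s - 3)/(s^2 + 4*s - 12)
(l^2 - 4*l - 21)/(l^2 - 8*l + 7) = (l + 3)/(l - 1)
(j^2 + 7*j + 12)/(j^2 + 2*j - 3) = (j + 4)/(j - 1)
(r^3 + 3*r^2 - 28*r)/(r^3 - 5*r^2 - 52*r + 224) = r/(r - 8)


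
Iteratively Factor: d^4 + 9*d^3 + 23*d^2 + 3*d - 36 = (d + 3)*(d^3 + 6*d^2 + 5*d - 12) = (d - 1)*(d + 3)*(d^2 + 7*d + 12) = (d - 1)*(d + 3)*(d + 4)*(d + 3)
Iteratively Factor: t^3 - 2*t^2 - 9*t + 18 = (t - 3)*(t^2 + t - 6) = (t - 3)*(t - 2)*(t + 3)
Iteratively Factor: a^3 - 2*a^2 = (a)*(a^2 - 2*a) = a^2*(a - 2)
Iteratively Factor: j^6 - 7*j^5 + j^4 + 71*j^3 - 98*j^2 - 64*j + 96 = (j + 3)*(j^5 - 10*j^4 + 31*j^3 - 22*j^2 - 32*j + 32) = (j - 1)*(j + 3)*(j^4 - 9*j^3 + 22*j^2 - 32) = (j - 1)*(j + 1)*(j + 3)*(j^3 - 10*j^2 + 32*j - 32) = (j - 4)*(j - 1)*(j + 1)*(j + 3)*(j^2 - 6*j + 8) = (j - 4)*(j - 2)*(j - 1)*(j + 1)*(j + 3)*(j - 4)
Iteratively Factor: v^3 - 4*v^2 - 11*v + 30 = (v + 3)*(v^2 - 7*v + 10) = (v - 2)*(v + 3)*(v - 5)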